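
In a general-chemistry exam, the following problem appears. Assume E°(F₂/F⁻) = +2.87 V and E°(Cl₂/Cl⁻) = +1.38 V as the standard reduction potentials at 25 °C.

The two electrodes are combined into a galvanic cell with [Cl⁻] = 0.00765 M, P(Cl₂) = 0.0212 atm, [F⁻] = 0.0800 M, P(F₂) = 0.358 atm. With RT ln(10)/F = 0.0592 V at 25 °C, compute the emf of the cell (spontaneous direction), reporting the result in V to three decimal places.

+1.466 V

F₂/F⁻ is the cathode (higher E°), Cl₂/Cl⁻ the anode: E°cell = +2.87 − (+1.38) = +1.49 V, n = 2.
Overall: F₂(g) + 2 Cl⁻(aq) → 2 F⁻(aq) + Cl₂(g)
Q = [F⁻]^2·P(Cl₂) / (P(F₂)·[Cl⁻]^2); log Q = 0.811.
E = E° − (0.0592/n) log Q = +1.49 − (0.0592/2)(0.811) = +1.466 V.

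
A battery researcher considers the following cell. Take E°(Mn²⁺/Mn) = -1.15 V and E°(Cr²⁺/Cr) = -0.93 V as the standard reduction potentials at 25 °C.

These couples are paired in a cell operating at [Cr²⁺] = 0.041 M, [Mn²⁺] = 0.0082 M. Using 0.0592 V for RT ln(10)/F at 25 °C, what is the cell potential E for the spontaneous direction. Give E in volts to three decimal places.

+0.241 V

Cr²⁺/Cr is the cathode (higher E°), Mn²⁺/Mn the anode: E°cell = -0.93 − (-1.15) = +0.22 V, n = 2.
Overall: Cr²⁺(aq) + Mn(s) → Cr(s) + Mn²⁺(aq)
Q = [Mn²⁺] / ([Cr²⁺]); log Q = -0.699.
E = E° − (0.0592/n) log Q = +0.22 − (0.0592/2)(-0.699) = +0.241 V.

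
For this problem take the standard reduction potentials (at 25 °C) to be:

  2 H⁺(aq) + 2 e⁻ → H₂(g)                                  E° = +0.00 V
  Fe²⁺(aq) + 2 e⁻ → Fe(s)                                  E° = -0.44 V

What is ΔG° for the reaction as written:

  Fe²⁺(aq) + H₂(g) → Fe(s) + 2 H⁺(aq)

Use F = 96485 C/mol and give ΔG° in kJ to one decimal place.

+84.9 kJ

As written, Fe²⁺/Fe is reduced (cathode) and H⁺/H₂ is oxidised (anode), so E°cell = (-0.44) − (+0.00) = -0.44 V.
Balancing electrons gives n = 2.
ΔG° = −nFE° = −(2)(96485)(-0.44) = 84,907 J = +84.9 kJ.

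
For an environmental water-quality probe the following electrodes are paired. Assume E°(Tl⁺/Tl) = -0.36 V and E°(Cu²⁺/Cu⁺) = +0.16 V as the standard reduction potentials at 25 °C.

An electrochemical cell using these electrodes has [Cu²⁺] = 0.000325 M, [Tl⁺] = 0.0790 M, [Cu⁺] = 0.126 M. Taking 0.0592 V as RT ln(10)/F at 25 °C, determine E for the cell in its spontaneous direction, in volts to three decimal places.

+0.432 V

Cu²⁺/Cu⁺ is the cathode (higher E°), Tl⁺/Tl the anode: E°cell = +0.16 − (-0.36) = +0.52 V, n = 1.
Overall: Cu²⁺(aq) + Tl(s) → Cu⁺(aq) + Tl⁺(aq)
Q = [Cu⁺]·[Tl⁺] / ([Cu²⁺]); log Q = 1.486.
E = E° − (0.0592/n) log Q = +0.52 − (0.0592/1)(1.486) = +0.432 V.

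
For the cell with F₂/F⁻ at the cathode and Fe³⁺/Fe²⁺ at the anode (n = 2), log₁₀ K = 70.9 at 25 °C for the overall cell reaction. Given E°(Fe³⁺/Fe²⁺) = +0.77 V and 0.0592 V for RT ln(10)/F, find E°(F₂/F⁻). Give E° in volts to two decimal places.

E°cell = (0.0592/n)·log K = (0.0592/2)(70.9) = +2.099 V.
Since F₂/F⁻ is the cathode and Fe³⁺/Fe²⁺ the anode, E°cell = E°(F₂/F⁻) − E°(Fe³⁺/Fe²⁺).
So E°(F₂/F⁻) = E°cell + E°(Fe³⁺/Fe²⁺) = +2.099 + (+0.77) = +2.87 V.

+2.87 V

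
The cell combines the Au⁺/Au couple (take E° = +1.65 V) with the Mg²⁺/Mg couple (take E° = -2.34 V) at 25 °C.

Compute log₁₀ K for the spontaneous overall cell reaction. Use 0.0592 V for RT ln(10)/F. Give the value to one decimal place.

Cathode: Au⁺/Au; anode: Mg²⁺/Mg. E°cell = +3.99 V, n = 2.
log K = nE°cell / 0.0592 = (2)(+3.99) / 0.0592 = 134.8.

134.8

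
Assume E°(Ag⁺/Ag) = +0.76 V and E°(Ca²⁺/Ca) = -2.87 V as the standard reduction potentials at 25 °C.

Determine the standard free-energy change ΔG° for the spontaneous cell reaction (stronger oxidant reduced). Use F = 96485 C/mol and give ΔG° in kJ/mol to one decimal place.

-700.5 kJ/mol

Ag⁺/Ag (E° = +0.76 V) is the cathode; Ca²⁺/Ca (E° = -2.87 V) is the anode, so E°cell = +3.63 V.
Balancing electrons gives n = 2 (lcm of 1 and 2).
ΔG° = −nFE° = −(2)(96485)(+3.63) = -700,481 J = -700.5 kJ/mol.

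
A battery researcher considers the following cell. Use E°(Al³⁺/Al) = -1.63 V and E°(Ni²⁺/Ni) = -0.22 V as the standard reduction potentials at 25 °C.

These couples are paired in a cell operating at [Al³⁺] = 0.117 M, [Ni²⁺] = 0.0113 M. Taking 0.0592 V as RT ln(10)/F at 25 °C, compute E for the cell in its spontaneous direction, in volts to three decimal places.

Ni²⁺/Ni is the cathode (higher E°), Al³⁺/Al the anode: E°cell = -0.22 − (-1.63) = +1.41 V, n = 6.
Overall: 3 Ni²⁺(aq) + 2 Al(s) → 3 Ni(s) + 2 Al³⁺(aq)
Q = [Al³⁺]^2 / ([Ni²⁺]^3); log Q = 3.977.
E = E° − (0.0592/n) log Q = +1.41 − (0.0592/6)(3.977) = +1.371 V.

+1.371 V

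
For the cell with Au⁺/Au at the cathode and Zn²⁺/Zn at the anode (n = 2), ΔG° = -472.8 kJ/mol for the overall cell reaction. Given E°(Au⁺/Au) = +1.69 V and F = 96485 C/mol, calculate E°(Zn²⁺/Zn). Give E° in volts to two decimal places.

E°cell = −ΔG°/(nF) = −(-472.8×10³)/((2)(96485)) = +2.450 V.
Since Au⁺/Au is the cathode and Zn²⁺/Zn the anode, E°cell = E°(Au⁺/Au) − E°(Zn²⁺/Zn).
So E°(Zn²⁺/Zn) = E°(Au⁺/Au) − E°cell = (+1.69) − (+2.450) = -0.76 V.

-0.76 V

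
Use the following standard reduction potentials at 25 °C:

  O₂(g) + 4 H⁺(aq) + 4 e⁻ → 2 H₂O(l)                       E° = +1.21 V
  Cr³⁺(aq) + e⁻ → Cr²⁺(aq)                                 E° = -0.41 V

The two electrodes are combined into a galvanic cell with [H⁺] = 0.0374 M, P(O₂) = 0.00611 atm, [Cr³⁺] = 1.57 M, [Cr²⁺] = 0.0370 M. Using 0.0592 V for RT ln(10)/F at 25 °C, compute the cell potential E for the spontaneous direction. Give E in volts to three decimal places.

O₂/H₂O is the cathode (higher E°), Cr³⁺/Cr²⁺ the anode: E°cell = +1.21 − (-0.41) = +1.62 V, n = 4.
Overall: O₂(g) + 4 H⁺(aq) + 4 Cr²⁺(aq) → 2 H₂O(l) + 4 Cr³⁺(aq)
Q = [Cr³⁺]^4 / (P(O₂)·[H⁺]^4·[Cr²⁺]^4); log Q = 14.433.
E = E° − (0.0592/n) log Q = +1.62 − (0.0592/4)(14.433) = +1.406 V.

+1.406 V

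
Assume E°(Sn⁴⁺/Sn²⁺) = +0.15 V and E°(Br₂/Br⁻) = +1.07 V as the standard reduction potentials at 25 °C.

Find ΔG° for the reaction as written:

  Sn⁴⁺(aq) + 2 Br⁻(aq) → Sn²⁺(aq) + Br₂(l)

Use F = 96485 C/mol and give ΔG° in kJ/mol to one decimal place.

As written, Sn⁴⁺/Sn²⁺ is reduced (cathode) and Br₂/Br⁻ is oxidised (anode), so E°cell = (+0.15) − (+1.07) = -0.92 V.
Balancing electrons gives n = 2.
ΔG° = −nFE° = −(2)(96485)(-0.92) = 177,532 J = +177.5 kJ/mol.

+177.5 kJ/mol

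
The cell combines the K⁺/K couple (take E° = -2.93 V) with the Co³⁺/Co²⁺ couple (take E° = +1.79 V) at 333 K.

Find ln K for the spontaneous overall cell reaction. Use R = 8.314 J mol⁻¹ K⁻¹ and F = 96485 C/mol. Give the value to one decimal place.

164.5

Cathode: Co³⁺/Co²⁺; anode: K⁺/K. E°cell = (+1.79) − (-2.93) = +4.72 V, with n = 1.
ΔG° = −nFE° = −RT ln K, so ln K = nFE°/(RT) = (1)(96485)(+4.72) / ((8.314)(333)) = 164.493.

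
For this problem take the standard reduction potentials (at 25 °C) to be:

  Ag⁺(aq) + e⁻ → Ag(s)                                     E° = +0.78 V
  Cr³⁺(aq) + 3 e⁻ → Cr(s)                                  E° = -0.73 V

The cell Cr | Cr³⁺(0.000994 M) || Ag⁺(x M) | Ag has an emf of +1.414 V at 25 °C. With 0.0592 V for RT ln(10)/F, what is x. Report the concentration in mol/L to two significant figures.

Ag⁺/Ag is the cathode, Cr³⁺/Cr the anode: E°cell = +1.51 V, n = 3.
Overall reaction: 3 Ag⁺(aq) + Cr(s) → 3 Ag(s) + Cr³⁺(aq); Q = [Cr³⁺]^1/[Ag⁺]^3.
From E = E° − (0.0592/n) log Q: log Q = (E° − E)·n/0.0592 = (+1.51 − (+1.414))·3/0.0592 = 4.8649.
So 3·log[Ag⁺] = 1·log(0.000994) − log Q = -3.0026 − (4.8649) = -7.8675; log[Ag⁺] = -7.8675 / 3 = -2.6225; [Ag⁺] = 10^(-2.6225) ≈ 0.0024 M.

0.0024 M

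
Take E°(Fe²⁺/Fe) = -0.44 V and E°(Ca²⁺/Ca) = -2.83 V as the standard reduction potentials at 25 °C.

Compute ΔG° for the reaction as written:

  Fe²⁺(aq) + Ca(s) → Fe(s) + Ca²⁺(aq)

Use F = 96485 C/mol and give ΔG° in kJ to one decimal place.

-461.2 kJ

As written, Fe²⁺/Fe is reduced (cathode) and Ca²⁺/Ca is oxidised (anode), so E°cell = (-0.44) − (-2.83) = +2.39 V.
Balancing electrons gives n = 2.
ΔG° = −nFE° = −(2)(96485)(+2.39) = -461,198 J = -461.2 kJ.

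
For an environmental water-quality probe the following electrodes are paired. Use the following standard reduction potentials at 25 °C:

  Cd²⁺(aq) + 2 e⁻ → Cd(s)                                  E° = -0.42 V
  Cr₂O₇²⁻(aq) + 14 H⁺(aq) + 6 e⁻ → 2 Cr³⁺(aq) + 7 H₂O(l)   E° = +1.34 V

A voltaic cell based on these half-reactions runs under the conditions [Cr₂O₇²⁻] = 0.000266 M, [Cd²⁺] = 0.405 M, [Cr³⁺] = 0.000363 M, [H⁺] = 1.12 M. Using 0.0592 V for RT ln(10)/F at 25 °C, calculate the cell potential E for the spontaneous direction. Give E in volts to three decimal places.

Cr₂O₇²⁻/Cr³⁺ is the cathode (higher E°), Cd²⁺/Cd the anode: E°cell = +1.34 − (-0.42) = +1.76 V, n = 6.
Overall: Cr₂O₇²⁻(aq) + 14 H⁺(aq) + 3 Cd(s) → 2 Cr³⁺(aq) + 7 H₂O(l) + 3 Cd²⁺(aq)
Q = [Cr³⁺]^2·[Cd²⁺]^3 / ([Cr₂O₇²⁻]·[H⁺]^14); log Q = -5.172.
E = E° − (0.0592/n) log Q = +1.76 − (0.0592/6)(-5.172) = +1.811 V.

+1.811 V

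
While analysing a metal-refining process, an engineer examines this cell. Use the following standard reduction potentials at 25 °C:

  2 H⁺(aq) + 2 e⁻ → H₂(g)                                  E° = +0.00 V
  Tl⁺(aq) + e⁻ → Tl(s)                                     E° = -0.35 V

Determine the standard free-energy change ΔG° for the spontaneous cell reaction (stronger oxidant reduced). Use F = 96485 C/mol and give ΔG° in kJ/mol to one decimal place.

-67.5 kJ/mol

H⁺/H₂ (E° = +0.00 V) is the cathode; Tl⁺/Tl (E° = -0.35 V) is the anode, so E°cell = +0.35 V.
Balancing electrons gives n = 2 (lcm of 2 and 1).
ΔG° = −nFE° = −(2)(96485)(+0.35) = -67,540 J = -67.5 kJ/mol.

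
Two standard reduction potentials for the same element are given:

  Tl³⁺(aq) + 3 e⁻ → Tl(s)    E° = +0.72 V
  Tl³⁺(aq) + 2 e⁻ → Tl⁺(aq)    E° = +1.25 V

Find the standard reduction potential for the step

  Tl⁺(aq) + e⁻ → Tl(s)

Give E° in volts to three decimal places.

-0.340 V

Sequential free energies add, so n₃E°₃ = n₁E°₁ + n₂E°₂.
With n₃ = 3, and the known step contributing 2×(+1.25) V, the unknown satisfies 1·E° = 3×(+0.72) − 2×(+1.25) = -0.340.
E° = -0.340 / 1 = -0.340 V.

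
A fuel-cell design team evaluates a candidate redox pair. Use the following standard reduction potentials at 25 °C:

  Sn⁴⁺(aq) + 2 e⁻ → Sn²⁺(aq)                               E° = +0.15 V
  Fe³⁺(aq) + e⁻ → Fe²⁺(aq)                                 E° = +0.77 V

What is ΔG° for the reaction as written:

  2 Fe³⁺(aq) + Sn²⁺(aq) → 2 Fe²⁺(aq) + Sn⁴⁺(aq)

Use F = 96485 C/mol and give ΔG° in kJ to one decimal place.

As written, Fe³⁺/Fe²⁺ is reduced (cathode) and Sn⁴⁺/Sn²⁺ is oxidised (anode), so E°cell = (+0.77) − (+0.15) = +0.62 V.
Balancing electrons gives n = 2.
ΔG° = −nFE° = −(2)(96485)(+0.62) = -119,641 J = -119.6 kJ.

-119.6 kJ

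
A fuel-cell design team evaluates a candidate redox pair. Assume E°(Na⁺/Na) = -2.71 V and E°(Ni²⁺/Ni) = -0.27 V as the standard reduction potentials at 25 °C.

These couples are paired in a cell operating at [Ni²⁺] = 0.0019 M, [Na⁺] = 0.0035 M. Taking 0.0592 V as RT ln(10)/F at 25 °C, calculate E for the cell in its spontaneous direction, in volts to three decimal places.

+2.505 V

Ni²⁺/Ni is the cathode (higher E°), Na⁺/Na the anode: E°cell = -0.27 − (-2.71) = +2.44 V, n = 2.
Overall: Ni²⁺(aq) + 2 Na(s) → Ni(s) + 2 Na⁺(aq)
Q = [Na⁺]^2 / ([Ni²⁺]); log Q = -2.191.
E = E° − (0.0592/n) log Q = +2.44 − (0.0592/2)(-2.191) = +2.505 V.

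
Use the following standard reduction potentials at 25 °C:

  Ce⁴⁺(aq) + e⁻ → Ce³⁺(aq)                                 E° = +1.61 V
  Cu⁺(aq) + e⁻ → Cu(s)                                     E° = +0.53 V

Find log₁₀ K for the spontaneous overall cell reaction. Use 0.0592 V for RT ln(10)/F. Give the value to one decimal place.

18.2

Cathode: Ce⁴⁺/Ce³⁺; anode: Cu⁺/Cu. E°cell = +1.08 V, n = 1.
log K = nE°cell / 0.0592 = (1)(+1.08) / 0.0592 = 18.2.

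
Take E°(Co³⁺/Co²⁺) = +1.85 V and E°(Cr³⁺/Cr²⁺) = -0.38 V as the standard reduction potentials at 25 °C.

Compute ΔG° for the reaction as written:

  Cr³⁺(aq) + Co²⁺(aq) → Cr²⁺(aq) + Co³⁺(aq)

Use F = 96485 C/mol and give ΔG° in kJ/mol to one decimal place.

+215.2 kJ/mol

As written, Cr³⁺/Cr²⁺ is reduced (cathode) and Co³⁺/Co²⁺ is oxidised (anode), so E°cell = (-0.38) − (+1.85) = -2.23 V.
Balancing electrons gives n = 1.
ΔG° = −nFE° = −(1)(96485)(-2.23) = 215,162 J = +215.2 kJ/mol.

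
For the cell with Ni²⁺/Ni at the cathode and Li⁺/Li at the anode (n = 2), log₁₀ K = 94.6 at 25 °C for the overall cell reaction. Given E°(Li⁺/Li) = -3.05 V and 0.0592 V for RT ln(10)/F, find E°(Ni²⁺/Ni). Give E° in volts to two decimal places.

-0.25 V

E°cell = (0.0592/n)·log K = (0.0592/2)(94.6) = +2.800 V.
Since Ni²⁺/Ni is the cathode and Li⁺/Li the anode, E°cell = E°(Ni²⁺/Ni) − E°(Li⁺/Li).
So E°(Ni²⁺/Ni) = E°cell + E°(Li⁺/Li) = +2.800 + (-3.05) = -0.25 V.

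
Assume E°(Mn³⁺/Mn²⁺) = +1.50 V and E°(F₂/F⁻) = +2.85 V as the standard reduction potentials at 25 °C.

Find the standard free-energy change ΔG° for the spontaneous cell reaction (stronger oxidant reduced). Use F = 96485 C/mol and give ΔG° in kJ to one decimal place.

-260.5 kJ

F₂/F⁻ (E° = +2.85 V) is the cathode; Mn³⁺/Mn²⁺ (E° = +1.50 V) is the anode, so E°cell = +1.35 V.
Balancing electrons gives n = 2 (lcm of 2 and 1).
ΔG° = −nFE° = −(2)(96485)(+1.35) = -260,510 J = -260.5 kJ.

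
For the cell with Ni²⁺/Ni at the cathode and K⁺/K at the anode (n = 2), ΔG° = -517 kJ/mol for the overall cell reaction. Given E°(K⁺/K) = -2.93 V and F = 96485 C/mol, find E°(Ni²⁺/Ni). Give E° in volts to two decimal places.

-0.25 V

E°cell = −ΔG°/(nF) = −(-517×10³)/((2)(96485)) = +2.679 V.
Since Ni²⁺/Ni is the cathode and K⁺/K the anode, E°cell = E°(Ni²⁺/Ni) − E°(K⁺/K).
So E°(Ni²⁺/Ni) = E°cell + E°(K⁺/K) = +2.679 + (-2.93) = -0.25 V.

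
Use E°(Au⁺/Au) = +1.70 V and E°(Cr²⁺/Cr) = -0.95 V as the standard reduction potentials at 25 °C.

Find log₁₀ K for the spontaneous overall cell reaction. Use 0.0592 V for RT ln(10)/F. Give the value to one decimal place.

Cathode: Au⁺/Au; anode: Cr²⁺/Cr. E°cell = +2.65 V, n = 2.
log K = nE°cell / 0.0592 = (2)(+2.65) / 0.0592 = 89.5.

89.5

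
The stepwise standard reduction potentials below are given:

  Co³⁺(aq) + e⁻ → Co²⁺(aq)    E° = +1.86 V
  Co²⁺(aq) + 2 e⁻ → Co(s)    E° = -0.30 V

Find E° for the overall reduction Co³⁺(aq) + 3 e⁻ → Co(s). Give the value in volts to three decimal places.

+0.420 V

Standard free energies of sequential steps add: ΔG°₃ = ΔG°₁ + ΔG°₂, so n₃E°₃ = n₁E°₁ + n₂E°₂.
E°₃ = (1×+1.86 + 2×-0.30) / 3 = (+1.260) / 3 = +0.420 V.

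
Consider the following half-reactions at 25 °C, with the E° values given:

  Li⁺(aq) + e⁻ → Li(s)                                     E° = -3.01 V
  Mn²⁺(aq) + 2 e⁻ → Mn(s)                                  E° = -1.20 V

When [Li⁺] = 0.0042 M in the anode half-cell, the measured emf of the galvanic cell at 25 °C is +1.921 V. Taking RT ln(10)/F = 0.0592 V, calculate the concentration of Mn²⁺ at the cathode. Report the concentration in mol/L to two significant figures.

0.099 M

Mn²⁺/Mn is the cathode, Li⁺/Li the anode: E°cell = +1.81 V, n = 2.
Overall reaction: Mn²⁺(aq) + 2 Li(s) → Mn(s) + 2 Li⁺(aq); Q = [Li⁺]^2/[Mn²⁺]^1.
From E = E° − (0.0592/n) log Q: log Q = (E° − E)·n/0.0592 = (+1.81 − (+1.921))·2/0.0592 = -3.7500.
So 1·log[Mn²⁺] = 2·log(0.0042) − log Q = -4.7535 − (-3.7500) = -1.0035; [Mn²⁺] = 10^(-1.0035) ≈ 0.099 M.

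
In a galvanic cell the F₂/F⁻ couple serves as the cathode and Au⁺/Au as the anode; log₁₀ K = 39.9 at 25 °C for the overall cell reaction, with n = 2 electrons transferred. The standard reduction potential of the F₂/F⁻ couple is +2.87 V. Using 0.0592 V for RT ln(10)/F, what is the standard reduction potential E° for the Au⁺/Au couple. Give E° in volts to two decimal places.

E°cell = (0.0592/n)·log K = (0.0592/2)(39.9) = +1.181 V.
Since F₂/F⁻ is the cathode and Au⁺/Au the anode, E°cell = E°(F₂/F⁻) − E°(Au⁺/Au).
So E°(Au⁺/Au) = E°(F₂/F⁻) − E°cell = (+2.87) − (+1.181) = +1.69 V.

+1.69 V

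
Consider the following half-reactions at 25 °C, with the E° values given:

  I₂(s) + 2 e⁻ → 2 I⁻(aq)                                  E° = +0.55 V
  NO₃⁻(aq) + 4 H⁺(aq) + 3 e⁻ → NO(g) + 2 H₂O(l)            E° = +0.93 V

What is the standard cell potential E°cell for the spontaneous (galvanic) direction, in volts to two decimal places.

The NO₃⁻/NO couple has the higher reduction potential, so it is the cathode; I₂/I⁻ is oxidised at the anode.
E°cell = E°(cathode) − E°(anode) = (+0.93) − (+0.55) = +0.38 V.

+0.38 V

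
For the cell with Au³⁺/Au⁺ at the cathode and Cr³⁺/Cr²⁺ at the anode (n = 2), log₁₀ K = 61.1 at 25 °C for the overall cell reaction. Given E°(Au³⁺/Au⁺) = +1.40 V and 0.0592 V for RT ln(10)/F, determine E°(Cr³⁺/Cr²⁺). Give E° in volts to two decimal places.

-0.41 V

E°cell = (0.0592/n)·log K = (0.0592/2)(61.1) = +1.809 V.
Since Au³⁺/Au⁺ is the cathode and Cr³⁺/Cr²⁺ the anode, E°cell = E°(Au³⁺/Au⁺) − E°(Cr³⁺/Cr²⁺).
So E°(Cr³⁺/Cr²⁺) = E°(Au³⁺/Au⁺) − E°cell = (+1.40) − (+1.809) = -0.41 V.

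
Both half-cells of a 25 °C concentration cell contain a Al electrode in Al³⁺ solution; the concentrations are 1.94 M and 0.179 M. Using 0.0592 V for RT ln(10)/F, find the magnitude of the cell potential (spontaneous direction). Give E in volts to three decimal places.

+0.020 V

For a concentration cell E°cell = 0. The 1.94 M side is the cathode (reduction is favoured where [Al³⁺] is higher).
With n = 3, E = −(0.0592/3) log([Al³⁺]ₐₙ/[Al³⁺]꜀ₐₜ) = −(0.0592/3) log(0.179/1.94) = −(0.0592/3)(-1.035) = +0.020 V.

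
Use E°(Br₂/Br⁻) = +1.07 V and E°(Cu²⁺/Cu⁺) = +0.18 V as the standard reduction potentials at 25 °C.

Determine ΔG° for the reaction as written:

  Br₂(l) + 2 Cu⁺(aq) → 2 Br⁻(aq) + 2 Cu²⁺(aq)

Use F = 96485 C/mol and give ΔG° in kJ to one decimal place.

As written, Br₂/Br⁻ is reduced (cathode) and Cu²⁺/Cu⁺ is oxidised (anode), so E°cell = (+1.07) − (+0.18) = +0.89 V.
Balancing electrons gives n = 2.
ΔG° = −nFE° = −(2)(96485)(+0.89) = -171,743 J = -171.7 kJ.

-171.7 kJ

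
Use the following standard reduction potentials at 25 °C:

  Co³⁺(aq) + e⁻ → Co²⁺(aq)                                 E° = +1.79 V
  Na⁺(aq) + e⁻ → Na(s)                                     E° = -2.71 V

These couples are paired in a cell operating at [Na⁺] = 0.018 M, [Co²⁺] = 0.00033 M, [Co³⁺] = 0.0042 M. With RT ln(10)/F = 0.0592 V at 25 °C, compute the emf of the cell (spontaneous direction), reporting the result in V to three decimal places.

+4.669 V

Co³⁺/Co²⁺ is the cathode (higher E°), Na⁺/Na the anode: E°cell = +1.79 − (-2.71) = +4.50 V, n = 1.
Overall: Co³⁺(aq) + Na(s) → Co²⁺(aq) + Na⁺(aq)
Q = [Co²⁺]·[Na⁺] / ([Co³⁺]); log Q = -2.849.
E = E° − (0.0592/n) log Q = +4.50 − (0.0592/1)(-2.849) = +4.669 V.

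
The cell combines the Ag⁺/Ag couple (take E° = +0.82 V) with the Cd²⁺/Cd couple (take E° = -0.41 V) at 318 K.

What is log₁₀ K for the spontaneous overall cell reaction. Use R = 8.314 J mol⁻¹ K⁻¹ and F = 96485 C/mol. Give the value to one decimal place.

39.0

Cathode: Ag⁺/Ag; anode: Cd²⁺/Cd. E°cell = (+0.82) − (-0.41) = +1.23 V, with n = 2.
ΔG° = −nFE° = −RT ln K, so ln K = nFE°/(RT) = (2)(96485)(+1.23) / ((8.314)(318)) = 89.775.
log₁₀ K = 89.775 / ln 10 = 39.0.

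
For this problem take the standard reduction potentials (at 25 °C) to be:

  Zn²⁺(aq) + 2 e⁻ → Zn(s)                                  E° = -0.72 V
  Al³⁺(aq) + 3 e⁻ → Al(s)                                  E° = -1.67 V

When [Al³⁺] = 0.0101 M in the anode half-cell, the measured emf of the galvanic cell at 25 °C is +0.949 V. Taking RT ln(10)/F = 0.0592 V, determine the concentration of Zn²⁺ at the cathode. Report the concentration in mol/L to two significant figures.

Zn²⁺/Zn is the cathode, Al³⁺/Al the anode: E°cell = +0.95 V, n = 6.
Overall reaction: 3 Zn²⁺(aq) + 2 Al(s) → 3 Zn(s) + 2 Al³⁺(aq); Q = [Al³⁺]^2/[Zn²⁺]^3.
From E = E° − (0.0592/n) log Q: log Q = (E° − E)·n/0.0592 = (+0.95 − (+0.949))·6/0.0592 = 0.1014.
So 3·log[Zn²⁺] = 2·log(0.0101) − log Q = -3.9914 − (0.1014) = -4.0928; log[Zn²⁺] = -4.0928 / 3 = -1.3643; [Zn²⁺] = 10^(-1.3643) ≈ 0.043 M.

0.043 M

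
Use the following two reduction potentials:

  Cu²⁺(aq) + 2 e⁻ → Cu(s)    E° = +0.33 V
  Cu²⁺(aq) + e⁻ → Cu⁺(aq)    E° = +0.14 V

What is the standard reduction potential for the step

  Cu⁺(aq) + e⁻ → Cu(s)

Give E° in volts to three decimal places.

Sequential free energies add, so n₃E°₃ = n₁E°₁ + n₂E°₂.
With n₃ = 2, and the known step contributing 1×(+0.14) V, the unknown satisfies 1·E° = 2×(+0.33) − 1×(+0.14) = +0.520.
E° = +0.520 / 1 = +0.520 V.

+0.520 V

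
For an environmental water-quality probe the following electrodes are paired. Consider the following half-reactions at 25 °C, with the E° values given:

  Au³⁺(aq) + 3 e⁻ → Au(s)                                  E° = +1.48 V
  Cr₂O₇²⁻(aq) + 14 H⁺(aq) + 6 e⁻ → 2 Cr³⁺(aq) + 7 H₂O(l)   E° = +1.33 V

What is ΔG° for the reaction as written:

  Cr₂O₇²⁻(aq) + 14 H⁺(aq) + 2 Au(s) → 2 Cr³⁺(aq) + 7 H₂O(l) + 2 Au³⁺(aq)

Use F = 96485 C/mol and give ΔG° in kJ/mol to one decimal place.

As written, Cr₂O₇²⁻/Cr³⁺ is reduced (cathode) and Au³⁺/Au is oxidised (anode), so E°cell = (+1.33) − (+1.48) = -0.15 V.
Balancing electrons gives n = 6.
ΔG° = −nFE° = −(6)(96485)(-0.15) = 86,836 J = +86.8 kJ/mol.

+86.8 kJ/mol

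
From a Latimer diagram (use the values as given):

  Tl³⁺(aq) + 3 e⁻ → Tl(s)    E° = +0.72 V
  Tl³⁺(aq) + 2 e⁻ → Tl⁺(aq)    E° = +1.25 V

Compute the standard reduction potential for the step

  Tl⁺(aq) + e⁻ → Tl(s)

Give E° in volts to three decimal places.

-0.340 V

Sequential free energies add, so n₃E°₃ = n₁E°₁ + n₂E°₂.
With n₃ = 3, and the known step contributing 2×(+1.25) V, the unknown satisfies 1·E° = 3×(+0.72) − 2×(+1.25) = -0.340.
E° = -0.340 / 1 = -0.340 V.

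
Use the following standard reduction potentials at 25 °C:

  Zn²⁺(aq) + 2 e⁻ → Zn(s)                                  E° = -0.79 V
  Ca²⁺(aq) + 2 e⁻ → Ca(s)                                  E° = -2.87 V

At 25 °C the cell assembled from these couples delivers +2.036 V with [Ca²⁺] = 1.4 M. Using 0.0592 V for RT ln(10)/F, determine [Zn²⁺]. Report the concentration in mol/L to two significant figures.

Zn²⁺/Zn is the cathode, Ca²⁺/Ca the anode: E°cell = +2.08 V, n = 2.
Overall reaction: Zn²⁺(aq) + Ca(s) → Zn(s) + Ca²⁺(aq); Q = [Ca²⁺]^1/[Zn²⁺]^1.
From E = E° − (0.0592/n) log Q: log Q = (E° − E)·n/0.0592 = (+2.08 − (+2.036))·2/0.0592 = 1.4865.
So 1·log[Zn²⁺] = 1·log(1.4) − log Q = 0.1461 − (1.4865) = -1.3404; [Zn²⁺] = 10^(-1.3404) ≈ 0.046 M.

0.046 M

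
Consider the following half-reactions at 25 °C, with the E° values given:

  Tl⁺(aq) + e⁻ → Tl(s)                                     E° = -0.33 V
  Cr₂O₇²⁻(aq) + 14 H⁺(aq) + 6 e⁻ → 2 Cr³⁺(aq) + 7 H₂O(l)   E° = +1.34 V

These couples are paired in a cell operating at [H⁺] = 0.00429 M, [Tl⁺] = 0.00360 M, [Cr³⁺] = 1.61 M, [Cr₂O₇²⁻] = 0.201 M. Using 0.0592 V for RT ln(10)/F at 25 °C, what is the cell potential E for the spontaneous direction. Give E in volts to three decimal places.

Cr₂O₇²⁻/Cr³⁺ is the cathode (higher E°), Tl⁺/Tl the anode: E°cell = +1.34 − (-0.33) = +1.67 V, n = 6.
Overall: Cr₂O₇²⁻(aq) + 14 H⁺(aq) + 6 Tl(s) → 2 Cr³⁺(aq) + 7 H₂O(l) + 6 Tl⁺(aq)
Q = [Cr³⁺]^2·[Tl⁺]^6 / ([Cr₂O₇²⁻]·[H⁺]^14); log Q = 19.594.
E = E° − (0.0592/n) log Q = +1.67 − (0.0592/6)(19.594) = +1.477 V.

+1.477 V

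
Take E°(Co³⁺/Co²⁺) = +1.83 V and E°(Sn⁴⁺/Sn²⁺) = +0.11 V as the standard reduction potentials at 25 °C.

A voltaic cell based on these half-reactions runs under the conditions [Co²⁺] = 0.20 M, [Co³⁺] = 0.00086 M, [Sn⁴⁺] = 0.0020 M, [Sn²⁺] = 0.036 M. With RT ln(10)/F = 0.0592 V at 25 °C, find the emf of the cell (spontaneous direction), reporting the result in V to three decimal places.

+1.617 V

Co³⁺/Co²⁺ is the cathode (higher E°), Sn⁴⁺/Sn²⁺ the anode: E°cell = +1.83 − (+0.11) = +1.72 V, n = 2.
Overall: 2 Co³⁺(aq) + Sn²⁺(aq) → 2 Co²⁺(aq) + Sn⁴⁺(aq)
Q = [Co²⁺]^2·[Sn⁴⁺] / ([Co³⁺]^2·[Sn²⁺]); log Q = 3.478.
E = E° − (0.0592/n) log Q = +1.72 − (0.0592/2)(3.478) = +1.617 V.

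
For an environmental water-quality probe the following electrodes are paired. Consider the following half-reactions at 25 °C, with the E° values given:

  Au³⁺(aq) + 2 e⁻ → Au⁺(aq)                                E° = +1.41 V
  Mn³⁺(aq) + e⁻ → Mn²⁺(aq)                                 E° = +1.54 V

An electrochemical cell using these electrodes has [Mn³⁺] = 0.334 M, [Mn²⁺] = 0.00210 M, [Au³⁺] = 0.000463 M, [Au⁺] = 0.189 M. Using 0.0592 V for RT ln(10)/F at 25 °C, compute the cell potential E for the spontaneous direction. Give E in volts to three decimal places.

+0.338 V

Mn³⁺/Mn²⁺ is the cathode (higher E°), Au³⁺/Au⁺ the anode: E°cell = +1.54 − (+1.41) = +0.13 V, n = 2.
Overall: 2 Mn³⁺(aq) + Au⁺(aq) → 2 Mn²⁺(aq) + Au³⁺(aq)
Q = [Mn²⁺]^2·[Au³⁺] / ([Mn³⁺]^2·[Au⁺]); log Q = -7.014.
E = E° − (0.0592/n) log Q = +0.13 − (0.0592/2)(-7.014) = +0.338 V.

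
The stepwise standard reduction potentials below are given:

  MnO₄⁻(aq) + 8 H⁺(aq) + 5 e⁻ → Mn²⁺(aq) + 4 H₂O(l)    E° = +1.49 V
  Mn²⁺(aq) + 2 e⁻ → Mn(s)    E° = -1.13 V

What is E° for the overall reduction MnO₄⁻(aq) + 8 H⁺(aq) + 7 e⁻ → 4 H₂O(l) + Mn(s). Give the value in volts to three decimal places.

Adding the free-energy changes (−nFE°) of the two steps gives −n₃FE°₃ = −n₁FE°₁ − n₂FE°₂.
E°₃ = (5×+1.49 + 2×-1.13) / 7 = (+5.190) / 7 = +0.741 V.
E° values themselves are not directly additive — weighting by electron count is essential.

+0.741 V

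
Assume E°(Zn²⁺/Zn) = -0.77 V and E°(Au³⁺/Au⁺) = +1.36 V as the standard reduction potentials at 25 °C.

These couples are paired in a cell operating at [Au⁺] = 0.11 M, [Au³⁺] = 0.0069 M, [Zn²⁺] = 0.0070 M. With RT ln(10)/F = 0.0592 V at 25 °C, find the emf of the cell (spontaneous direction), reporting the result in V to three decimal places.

+2.158 V

Au³⁺/Au⁺ is the cathode (higher E°), Zn²⁺/Zn the anode: E°cell = +1.36 − (-0.77) = +2.13 V, n = 2.
Overall: Au³⁺(aq) + Zn(s) → Au⁺(aq) + Zn²⁺(aq)
Q = [Au⁺]·[Zn²⁺] / ([Au³⁺]); log Q = -0.952.
E = E° − (0.0592/n) log Q = +2.13 − (0.0592/2)(-0.952) = +2.158 V.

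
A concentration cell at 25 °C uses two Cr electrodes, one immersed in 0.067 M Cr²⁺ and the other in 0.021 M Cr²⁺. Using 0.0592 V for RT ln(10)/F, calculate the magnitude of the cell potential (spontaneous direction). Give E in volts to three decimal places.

+0.015 V

For a concentration cell E°cell = 0. The 0.067 M side is the cathode (reduction is favoured where [Cr²⁺] is higher).
With n = 2, E = −(0.0592/2) log([Cr²⁺]ₐₙ/[Cr²⁺]꜀ₐₜ) = −(0.0592/2) log(0.021/0.067) = −(0.0592/2)(-0.504) = +0.015 V.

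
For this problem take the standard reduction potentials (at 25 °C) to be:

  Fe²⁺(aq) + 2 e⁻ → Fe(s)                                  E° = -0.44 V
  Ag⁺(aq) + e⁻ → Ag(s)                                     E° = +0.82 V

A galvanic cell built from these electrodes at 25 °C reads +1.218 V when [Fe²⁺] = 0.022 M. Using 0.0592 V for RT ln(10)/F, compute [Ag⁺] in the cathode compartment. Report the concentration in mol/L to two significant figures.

0.029 M

Ag⁺/Ag is the cathode, Fe²⁺/Fe the anode: E°cell = +1.26 V, n = 2.
Overall reaction: 2 Ag⁺(aq) + Fe(s) → 2 Ag(s) + Fe²⁺(aq); Q = [Fe²⁺]^1/[Ag⁺]^2.
From E = E° − (0.0592/n) log Q: log Q = (E° − E)·n/0.0592 = (+1.26 − (+1.218))·2/0.0592 = 1.4189.
So 2·log[Ag⁺] = 1·log(0.022) − log Q = -1.6576 − (1.4189) = -3.0765; log[Ag⁺] = -3.0765 / 2 = -1.5382; [Ag⁺] = 10^(-1.5382) ≈ 0.029 M.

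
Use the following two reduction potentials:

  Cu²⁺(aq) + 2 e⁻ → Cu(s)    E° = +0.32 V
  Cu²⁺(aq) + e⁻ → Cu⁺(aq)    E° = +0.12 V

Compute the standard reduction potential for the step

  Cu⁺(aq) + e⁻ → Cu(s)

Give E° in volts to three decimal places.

+0.520 V

Sequential free energies add, so n₃E°₃ = n₁E°₁ + n₂E°₂.
With n₃ = 2, and the known step contributing 1×(+0.12) V, the unknown satisfies 1·E° = 2×(+0.32) − 1×(+0.12) = +0.520.
E° = +0.520 / 1 = +0.520 V.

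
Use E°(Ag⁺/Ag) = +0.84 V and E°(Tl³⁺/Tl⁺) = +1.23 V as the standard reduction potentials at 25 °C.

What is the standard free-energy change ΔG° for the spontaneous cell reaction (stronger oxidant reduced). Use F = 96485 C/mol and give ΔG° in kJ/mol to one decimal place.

Tl³⁺/Tl⁺ (E° = +1.23 V) is the cathode; Ag⁺/Ag (E° = +0.84 V) is the anode, so E°cell = +0.39 V.
Balancing electrons gives n = 2 (lcm of 2 and 1).
ΔG° = −nFE° = −(2)(96485)(+0.39) = -75,258 J = -75.3 kJ/mol.

-75.3 kJ/mol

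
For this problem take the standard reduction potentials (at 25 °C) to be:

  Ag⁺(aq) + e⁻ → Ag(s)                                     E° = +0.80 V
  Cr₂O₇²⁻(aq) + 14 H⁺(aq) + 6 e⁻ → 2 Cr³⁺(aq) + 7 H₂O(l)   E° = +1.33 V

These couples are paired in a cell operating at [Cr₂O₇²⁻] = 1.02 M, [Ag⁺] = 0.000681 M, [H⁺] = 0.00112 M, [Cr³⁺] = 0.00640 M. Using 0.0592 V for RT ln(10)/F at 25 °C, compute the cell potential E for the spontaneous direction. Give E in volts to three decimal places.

Cr₂O₇²⁻/Cr³⁺ is the cathode (higher E°), Ag⁺/Ag the anode: E°cell = +1.33 − (+0.80) = +0.53 V, n = 6.
Overall: Cr₂O₇²⁻(aq) + 14 H⁺(aq) + 6 Ag(s) → 2 Cr³⁺(aq) + 7 H₂O(l) + 6 Ag⁺(aq)
Q = [Cr³⁺]^2·[Ag⁺]^6 / ([Cr₂O₇²⁻]·[H⁺]^14); log Q = 17.914.
E = E° − (0.0592/n) log Q = +0.53 − (0.0592/6)(17.914) = +0.353 V.

+0.353 V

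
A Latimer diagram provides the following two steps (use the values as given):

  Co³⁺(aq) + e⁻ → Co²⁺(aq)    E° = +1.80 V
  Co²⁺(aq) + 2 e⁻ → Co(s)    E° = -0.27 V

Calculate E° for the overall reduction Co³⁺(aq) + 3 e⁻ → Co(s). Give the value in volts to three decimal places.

+0.420 V

Since ΔG° = −nFE° is additive over sequential reductions, n₃E°₃ = n₁E°₁ + n₂E°₂.
E°₃ = (1×+1.80 + 2×-0.27) / 3 = (+1.260) / 3 = +0.420 V.
Simply averaging or adding the two E° values would be wrong; the electron-weighted sum is required.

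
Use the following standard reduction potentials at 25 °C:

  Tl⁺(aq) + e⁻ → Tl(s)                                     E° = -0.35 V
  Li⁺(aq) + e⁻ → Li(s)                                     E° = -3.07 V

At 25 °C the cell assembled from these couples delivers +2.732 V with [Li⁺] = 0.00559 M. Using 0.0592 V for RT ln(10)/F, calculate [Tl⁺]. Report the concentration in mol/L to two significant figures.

Tl⁺/Tl is the cathode, Li⁺/Li the anode: E°cell = +2.72 V, n = 1.
Overall reaction: Tl⁺(aq) + Li(s) → Tl(s) + Li⁺(aq); Q = [Li⁺]^1/[Tl⁺]^1.
From E = E° − (0.0592/n) log Q: log Q = (E° − E)·n/0.0592 = (+2.72 − (+2.732))·1/0.0592 = -0.2027.
So 1·log[Tl⁺] = 1·log(0.00559) − log Q = -2.2526 − (-0.2027) = -2.0499; [Tl⁺] = 10^(-2.0499) ≈ 0.0089 M.

0.0089 M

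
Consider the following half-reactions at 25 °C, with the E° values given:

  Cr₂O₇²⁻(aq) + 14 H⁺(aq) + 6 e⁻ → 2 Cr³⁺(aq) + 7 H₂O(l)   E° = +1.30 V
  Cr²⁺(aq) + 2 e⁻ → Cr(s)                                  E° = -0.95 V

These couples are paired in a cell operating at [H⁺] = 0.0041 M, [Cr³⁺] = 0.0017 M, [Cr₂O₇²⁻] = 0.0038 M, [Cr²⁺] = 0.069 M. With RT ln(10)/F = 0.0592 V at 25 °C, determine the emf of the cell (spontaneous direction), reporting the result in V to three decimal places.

+1.985 V

Cr₂O₇²⁻/Cr³⁺ is the cathode (higher E°), Cr²⁺/Cr the anode: E°cell = +1.30 − (-0.95) = +2.25 V, n = 6.
Overall: Cr₂O₇²⁻(aq) + 14 H⁺(aq) + 3 Cr(s) → 2 Cr³⁺(aq) + 7 H₂O(l) + 3 Cr²⁺(aq)
Q = [Cr³⁺]^2·[Cr²⁺]^3 / ([Cr₂O₇²⁻]·[H⁺]^14); log Q = 26.819.
E = E° − (0.0592/n) log Q = +2.25 − (0.0592/6)(26.819) = +1.985 V.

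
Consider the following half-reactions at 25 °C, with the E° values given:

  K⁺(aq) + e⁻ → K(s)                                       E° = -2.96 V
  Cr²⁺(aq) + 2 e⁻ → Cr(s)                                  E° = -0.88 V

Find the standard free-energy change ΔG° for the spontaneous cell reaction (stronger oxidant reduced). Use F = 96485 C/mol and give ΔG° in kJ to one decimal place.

-401.4 kJ

Cr²⁺/Cr (E° = -0.88 V) is the cathode; K⁺/K (E° = -2.96 V) is the anode, so E°cell = +2.08 V.
Balancing electrons gives n = 2 (lcm of 2 and 1).
ΔG° = −nFE° = −(2)(96485)(+2.08) = -401,378 J = -401.4 kJ.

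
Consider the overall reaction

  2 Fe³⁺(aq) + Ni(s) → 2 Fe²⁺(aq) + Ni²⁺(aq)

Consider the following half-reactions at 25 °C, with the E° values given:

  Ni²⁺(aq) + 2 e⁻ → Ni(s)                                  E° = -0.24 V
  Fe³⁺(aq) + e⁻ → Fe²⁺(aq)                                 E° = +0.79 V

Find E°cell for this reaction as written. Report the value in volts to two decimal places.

+1.03 V

The Fe³⁺/Fe²⁺ couple has the higher reduction potential, so it is the cathode; Ni²⁺/Ni is oxidised at the anode.
E°cell = E°(cathode) − E°(anode) = (+0.79) − (-0.24) = +1.03 V.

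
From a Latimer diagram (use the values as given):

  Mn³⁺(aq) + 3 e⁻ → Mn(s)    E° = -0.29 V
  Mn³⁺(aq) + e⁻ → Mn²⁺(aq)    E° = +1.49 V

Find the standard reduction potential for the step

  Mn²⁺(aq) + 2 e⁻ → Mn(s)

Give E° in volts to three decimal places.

-1.180 V

Sequential free energies add, so n₃E°₃ = n₁E°₁ + n₂E°₂.
With n₃ = 3, and the known step contributing 1×(+1.49) V, the unknown satisfies 2·E° = 3×(-0.29) − 1×(+1.49) = -2.360.
E° = -2.360 / 2 = -1.180 V.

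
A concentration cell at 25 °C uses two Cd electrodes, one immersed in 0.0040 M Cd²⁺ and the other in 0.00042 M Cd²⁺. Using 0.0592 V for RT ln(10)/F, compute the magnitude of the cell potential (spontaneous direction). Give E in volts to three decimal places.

For a concentration cell E°cell = 0. The 0.0040 M side is the cathode (reduction is favoured where [Cd²⁺] is higher).
With n = 2, E = −(0.0592/2) log([Cd²⁺]ₐₙ/[Cd²⁺]꜀ₐₜ) = −(0.0592/2) log(0.00042/0.004) = −(0.0592/2)(-0.979) = +0.029 V.

+0.029 V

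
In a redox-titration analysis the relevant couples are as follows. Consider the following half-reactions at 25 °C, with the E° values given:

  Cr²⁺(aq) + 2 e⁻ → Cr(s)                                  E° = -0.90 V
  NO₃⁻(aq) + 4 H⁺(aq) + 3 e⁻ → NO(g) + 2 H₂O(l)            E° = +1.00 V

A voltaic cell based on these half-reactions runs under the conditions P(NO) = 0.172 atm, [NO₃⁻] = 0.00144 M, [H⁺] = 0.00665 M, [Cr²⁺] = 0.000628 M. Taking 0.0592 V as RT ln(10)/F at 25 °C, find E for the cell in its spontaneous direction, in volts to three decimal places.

NO₃⁻/NO is the cathode (higher E°), Cr²⁺/Cr the anode: E°cell = +1.00 − (-0.90) = +1.90 V, n = 6.
Overall: 2 NO₃⁻(aq) + 8 H⁺(aq) + 3 Cr(s) → 2 NO(g) + 4 H₂O(l) + 3 Cr²⁺(aq)
Q = P(NO)^2·[Cr²⁺]^3 / ([NO₃⁻]^2·[H⁺]^8); log Q = 11.966.
E = E° − (0.0592/n) log Q = +1.90 − (0.0592/6)(11.966) = +1.782 V.

+1.782 V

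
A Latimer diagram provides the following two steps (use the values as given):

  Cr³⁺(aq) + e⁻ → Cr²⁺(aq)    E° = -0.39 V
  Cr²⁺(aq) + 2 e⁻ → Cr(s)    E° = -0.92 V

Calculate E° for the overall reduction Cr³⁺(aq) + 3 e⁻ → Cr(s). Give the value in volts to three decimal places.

-0.743 V

Adding the free-energy changes (−nFE°) of the two steps gives −n₃FE°₃ = −n₁FE°₁ − n₂FE°₂.
E°₃ = (1×-0.39 + 2×-0.92) / 3 = (-2.230) / 3 = -0.743 V.
Simply averaging or adding the two E° values would be wrong; the electron-weighted sum is required.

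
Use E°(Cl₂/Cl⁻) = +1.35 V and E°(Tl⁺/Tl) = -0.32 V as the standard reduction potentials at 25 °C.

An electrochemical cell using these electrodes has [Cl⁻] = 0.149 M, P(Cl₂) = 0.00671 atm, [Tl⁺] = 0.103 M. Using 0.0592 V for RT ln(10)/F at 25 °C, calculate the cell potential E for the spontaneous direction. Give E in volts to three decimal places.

Cl₂/Cl⁻ is the cathode (higher E°), Tl⁺/Tl the anode: E°cell = +1.35 − (-0.32) = +1.67 V, n = 2.
Overall: Cl₂(g) + 2 Tl(s) → 2 Cl⁻(aq) + 2 Tl⁺(aq)
Q = [Cl⁻]^2·[Tl⁺]^2 / (P(Cl₂)); log Q = -1.455.
E = E° − (0.0592/n) log Q = +1.67 − (0.0592/2)(-1.455) = +1.713 V.

+1.713 V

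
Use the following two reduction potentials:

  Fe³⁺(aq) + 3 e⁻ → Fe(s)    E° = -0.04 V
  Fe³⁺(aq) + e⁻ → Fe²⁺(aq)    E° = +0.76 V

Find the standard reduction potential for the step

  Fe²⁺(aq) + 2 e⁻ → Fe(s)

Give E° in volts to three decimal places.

-0.440 V

Sequential free energies add, so n₃E°₃ = n₁E°₁ + n₂E°₂.
With n₃ = 3, and the known step contributing 1×(+0.76) V, the unknown satisfies 2·E° = 3×(-0.04) − 1×(+0.76) = -0.880.
E° = -0.880 / 2 = -0.440 V.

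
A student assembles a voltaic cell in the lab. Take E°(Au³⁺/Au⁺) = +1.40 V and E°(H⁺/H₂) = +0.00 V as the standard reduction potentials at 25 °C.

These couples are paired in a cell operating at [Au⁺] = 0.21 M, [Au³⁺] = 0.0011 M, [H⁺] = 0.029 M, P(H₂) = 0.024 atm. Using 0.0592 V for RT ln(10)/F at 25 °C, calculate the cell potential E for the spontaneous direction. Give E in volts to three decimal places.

Au³⁺/Au⁺ is the cathode (higher E°), H⁺/H₂ the anode: E°cell = +1.40 − (+0.00) = +1.40 V, n = 2.
Overall: Au³⁺(aq) + H₂(g) → Au⁺(aq) + 2 H⁺(aq)
Q = [Au⁺]·[H⁺]^2 / ([Au³⁺]·P(H₂)); log Q = 0.825.
E = E° − (0.0592/n) log Q = +1.40 − (0.0592/2)(0.825) = +1.376 V.

+1.376 V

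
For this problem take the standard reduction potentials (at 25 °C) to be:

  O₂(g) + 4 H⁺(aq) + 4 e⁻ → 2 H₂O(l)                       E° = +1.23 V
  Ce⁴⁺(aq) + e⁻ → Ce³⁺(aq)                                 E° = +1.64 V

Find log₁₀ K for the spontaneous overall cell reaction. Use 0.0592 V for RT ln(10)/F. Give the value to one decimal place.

27.7

Cathode: Ce⁴⁺/Ce³⁺; anode: O₂/H₂O. E°cell = +0.41 V, n = 4.
log K = nE°cell / 0.0592 = (4)(+0.41) / 0.0592 = 27.7.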